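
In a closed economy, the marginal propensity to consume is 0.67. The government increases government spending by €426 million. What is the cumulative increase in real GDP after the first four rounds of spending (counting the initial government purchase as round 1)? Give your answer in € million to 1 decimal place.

€1,030.8 million

Round 1 adds ΔG = €426 million; each later round is MPC = 0.67 times the previous.
After 4 rounds: 426 + 285.42 + 191.2314 + 128.125038 = ΔG·(1 − c^4)/(1 − c) = 426 × (1 − 0.20151121)/0.33 ≈ €1,030.8 million.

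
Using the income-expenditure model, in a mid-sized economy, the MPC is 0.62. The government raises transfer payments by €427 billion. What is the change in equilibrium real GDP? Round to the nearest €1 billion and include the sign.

+€697 billion

The transfer change shifts disposable income by +€427 billion, so first-round consumption changes by c·ΔTR = 0.62 × (+€427 billion) = +€264.74 billion.
Expenditure multiplier = 1/(1 − MPC) = 1/(1 − 0.62) = 1/0.38 ≈ 2.632.
The transfer multiplier is c × k ≈ 1.632, so ΔY = k × (c·ΔTR) = (+€264.74 billion) / 0.38 ≈ +€697 billion.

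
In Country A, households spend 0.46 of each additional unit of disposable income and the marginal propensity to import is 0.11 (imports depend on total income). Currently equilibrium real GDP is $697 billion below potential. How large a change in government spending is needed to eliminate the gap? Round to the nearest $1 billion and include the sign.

+$453 billion

Spending multiplier = 1/(1 − c + m) = 1/(1 − 0.46 + 0.11) = 1/0.65 ≈ 1.538.
Need ΔY = +$697 billion, so ΔG = ΔY/k = (+$697 billion) × 0.65 ≈ +$453 billion.
The government should increase government spending by $453 billion.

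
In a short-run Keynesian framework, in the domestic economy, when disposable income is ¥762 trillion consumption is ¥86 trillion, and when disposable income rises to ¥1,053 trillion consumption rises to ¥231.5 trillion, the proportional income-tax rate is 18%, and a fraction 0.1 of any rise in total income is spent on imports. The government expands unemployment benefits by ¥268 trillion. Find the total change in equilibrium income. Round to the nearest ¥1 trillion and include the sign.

+¥194 trillion

MPC = ΔC/ΔYd = (231.5 − 86)/(1,053 − 762) = 145.5/291 = 0.5.
The transfer change shifts disposable income by +¥268 trillion, so first-round consumption changes by c·ΔTR = 0.5 × (+¥268 trillion) = +¥134 trillion.
Expenditure multiplier = 1/(1 − c(1−t) + m) = 1/(1 − 0.5×0.82 + 0.1) = 1/0.69 ≈ 1.449.
The transfer multiplier is c × k ≈ 0.725, so ΔY = k × (c·ΔTR) = (+¥134 trillion) / 0.69 ≈ +¥194 trillion.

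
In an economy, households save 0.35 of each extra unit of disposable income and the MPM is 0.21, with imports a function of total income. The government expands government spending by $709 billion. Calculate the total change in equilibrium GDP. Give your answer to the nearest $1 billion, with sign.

+$1,266 billion

MPC = 1 − MPS = 1 − 0.35 = 0.65.
Expenditure multiplier = 1/(1 − c + m) = 1/(1 − 0.65 + 0.21) = 1/0.56 ≈ 1.786.
ΔY = k × ΔG = (+$709 billion) / 0.56 ≈ +$1,266 billion.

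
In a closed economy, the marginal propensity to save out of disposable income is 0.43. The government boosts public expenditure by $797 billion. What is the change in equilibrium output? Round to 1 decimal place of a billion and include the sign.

MPC = 1 − MPS = 1 − 0.43 = 0.57.
Spending multiplier = 1/(1 − MPC) = 1/(1 − 0.57) = 1/0.43 ≈ 2.326.
ΔY = k × ΔG = (+$797 billion) / 0.43 ≈ +$1,853.5 billion.

+$1,853.5 billion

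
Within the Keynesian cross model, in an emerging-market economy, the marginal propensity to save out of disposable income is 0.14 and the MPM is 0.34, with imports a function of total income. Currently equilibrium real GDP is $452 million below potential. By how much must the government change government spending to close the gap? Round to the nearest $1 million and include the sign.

MPC = 1 − MPS = 1 − 0.14 = 0.86.
Spending multiplier = 1/(1 − c + m) = 1/(1 − 0.86 + 0.34) = 1/0.48 ≈ 2.083.
Need ΔY = +$452 million, so ΔG = ΔY/k = (+$452 million) × 0.48 ≈ +$217 million.
The government should increase government spending by $217 million.

+$217 million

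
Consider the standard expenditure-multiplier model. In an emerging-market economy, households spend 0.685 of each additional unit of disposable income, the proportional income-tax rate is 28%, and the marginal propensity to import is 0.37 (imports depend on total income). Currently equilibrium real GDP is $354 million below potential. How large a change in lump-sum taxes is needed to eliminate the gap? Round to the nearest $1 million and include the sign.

Spending multiplier = 1/(1 − c(1−t) + m) = 1/(1 − 0.685×0.72 + 0.37) = 1/0.8768 ≈ 1.141.
Tax multiplier = −c·k = −0.685/0.8768 ≈ −0.781. Need ΔY = +$354 million, so ΔT = ΔY/(−c·k) = −(+$354 million) × 0.8768 / 0.685 ≈ −$453 million.
The government should cut lump-sum taxes by $453 million.

−$453 million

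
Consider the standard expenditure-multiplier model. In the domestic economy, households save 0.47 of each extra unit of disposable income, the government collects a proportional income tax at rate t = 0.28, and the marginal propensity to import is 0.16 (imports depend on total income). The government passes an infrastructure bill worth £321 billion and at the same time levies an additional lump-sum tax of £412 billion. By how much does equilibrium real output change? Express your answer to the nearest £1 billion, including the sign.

MPC = 1 − MPS = 1 − 0.47 = 0.53.
Expenditure multiplier = 1/(1 − c(1−t) + m) = 1/(1 − 0.53×0.72 + 0.16) = 1/0.7784 ≈ 1.285.
ΔG contributes k·ΔG = (+£321 billion) / 0.7784 ≈ +£412.4 billion.
ΔT of +£412 billion changes first-round spending by −c·ΔT = −£218.36 billion, contributing k·(−c·ΔT) = (−£218.36 billion) / 0.7784 ≈ −£280.5 billion.
Net ΔY = k(ΔG − c·ΔT) = (+£102.64 billion) / 0.7784 ≈ +£132 billion.

+£132 billion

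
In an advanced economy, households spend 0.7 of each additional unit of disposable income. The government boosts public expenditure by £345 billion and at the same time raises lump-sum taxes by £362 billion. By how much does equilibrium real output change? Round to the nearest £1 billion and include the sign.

+£305 billion

Expenditure multiplier = 1/(1 − MPC) = 1/(1 − 0.7) = 1/0.3 ≈ 3.333.
ΔG contributes k·ΔG = (+£345 billion) / 0.3 = +£1,150 billion.
ΔT of +£362 billion changes first-round spending by −c·ΔT = −£253.4 billion, contributing k·(−c·ΔT) = (−£253.4 billion) / 0.3 ≈ −£844.7 billion.
Net ΔY = k(ΔG − c·ΔT) = (+£91.6 billion) / 0.3 ≈ +£305 billion.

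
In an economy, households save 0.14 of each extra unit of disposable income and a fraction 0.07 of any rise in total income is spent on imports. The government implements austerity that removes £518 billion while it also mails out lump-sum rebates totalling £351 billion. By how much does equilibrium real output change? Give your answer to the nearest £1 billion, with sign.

MPC = 1 − MPS = 1 − 0.14 = 0.86.
Expenditure multiplier = 1/(1 − c + m) = 1/(1 − 0.86 + 0.07) = 1/0.21 ≈ 4.762.
ΔG contributes k·ΔG = (−£518 billion) / 0.21 ≈ −£2,466.7 billion.
ΔT of −£351 billion changes first-round spending by −c·ΔT = +£301.86 billion, contributing k·(−c·ΔT) = (+£301.86 billion) / 0.21 ≈ +£1,437.4 billion.
Net ΔY = k(ΔG − c·ΔT) = (−£216.14 billion) / 0.21 ≈ −£1,029 billion.

−£1,029 billion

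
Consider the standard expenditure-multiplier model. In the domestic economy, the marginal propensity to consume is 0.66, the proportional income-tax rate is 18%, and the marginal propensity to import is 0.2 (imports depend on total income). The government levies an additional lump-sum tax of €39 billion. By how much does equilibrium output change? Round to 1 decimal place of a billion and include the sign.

−€39.1 billion

A lump-sum tax change of +€39 billion shifts disposable income by −€39 billion; first-round consumption changes by −c × ΔT = −0.66 × (+€39 billion) = −€25.74 billion.
Expenditure multiplier = 1/(1 − c(1−t) + m) = 1/(1 − 0.66×0.82 + 0.2) = 1/0.6588 ≈ 1.518.
The tax multiplier is −c × k ≈ −1.002, so ΔY = k × (−c·ΔT) = (−€25.74 billion) / 0.6588 ≈ −€39.1 billion.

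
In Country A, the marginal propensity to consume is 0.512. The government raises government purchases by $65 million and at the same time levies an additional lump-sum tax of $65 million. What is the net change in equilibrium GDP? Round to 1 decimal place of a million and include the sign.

Expenditure multiplier = 1/(1 − MPC) = 1/(1 − 0.512) = 1/0.488 ≈ 2.049.
ΔG contributes k·ΔG = (+$65 million) / 0.488 ≈ +$133.2 million.
ΔT of +$65 million changes first-round spending by −c·ΔT = −$33.28 million, contributing k·(−c·ΔT) = (−$33.28 million) / 0.488 ≈ −$68.2 million.
With ΔG = ΔT and no other leakages, the balanced-budget multiplier is 1, so ΔY = ΔG = +$65 million.

+$65.0 million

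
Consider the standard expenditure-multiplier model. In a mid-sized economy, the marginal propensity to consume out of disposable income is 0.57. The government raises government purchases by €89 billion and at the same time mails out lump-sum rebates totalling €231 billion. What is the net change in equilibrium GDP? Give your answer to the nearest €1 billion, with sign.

Expenditure multiplier = 1/(1 − MPC) = 1/(1 − 0.57) = 1/0.43 ≈ 2.326.
ΔG contributes k·ΔG = (+€89 billion) / 0.43 ≈ +€207 billion.
ΔT of −€231 billion changes first-round spending by −c·ΔT = +€131.67 billion, contributing k·(−c·ΔT) = (+€131.67 billion) / 0.43 ≈ +€306.2 billion.
Net ΔY = k(ΔG − c·ΔT) = (+€220.67 billion) / 0.43 ≈ +€513 billion.

+€513 billion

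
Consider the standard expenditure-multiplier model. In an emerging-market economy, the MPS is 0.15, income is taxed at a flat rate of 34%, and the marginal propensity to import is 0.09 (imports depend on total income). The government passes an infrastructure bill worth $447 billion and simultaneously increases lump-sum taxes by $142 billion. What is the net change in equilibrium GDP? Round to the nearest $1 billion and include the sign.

+$617 billion

MPC = 1 − MPS = 1 − 0.15 = 0.85.
Expenditure multiplier = 1/(1 − c(1−t) + m) = 1/(1 − 0.85×0.66 + 0.09) = 1/0.529 ≈ 1.89.
ΔG contributes k·ΔG = (+$447 billion) / 0.529 ≈ +$845 billion.
ΔT of +$142 billion changes first-round spending by −c·ΔT = −$120.7 billion, contributing k·(−c·ΔT) = (−$120.7 billion) / 0.529 ≈ −$228.2 billion.
Net ΔY = k(ΔG − c·ΔT) = (+$326.3 billion) / 0.529 ≈ +$617 billion.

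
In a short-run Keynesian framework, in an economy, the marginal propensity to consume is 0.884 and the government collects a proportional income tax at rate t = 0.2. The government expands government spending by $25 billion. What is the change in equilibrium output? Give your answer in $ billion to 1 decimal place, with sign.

+$85.4 billion

Expenditure multiplier = 1/(1 − c(1−t)) = 1/(1 − 0.884×0.8) = 1/0.2928 ≈ 3.415.
ΔY = k × ΔG = (+$25 billion) / 0.2928 ≈ +$85.4 billion.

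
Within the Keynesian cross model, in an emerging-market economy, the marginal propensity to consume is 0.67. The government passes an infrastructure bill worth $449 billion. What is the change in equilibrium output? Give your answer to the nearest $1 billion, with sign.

+$1,361 billion

Spending multiplier = 1/(1 − MPC) = 1/(1 − 0.67) = 1/0.33 ≈ 3.03.
ΔY = k × ΔG = (+$449 billion) / 0.33 ≈ +$1,361 billion.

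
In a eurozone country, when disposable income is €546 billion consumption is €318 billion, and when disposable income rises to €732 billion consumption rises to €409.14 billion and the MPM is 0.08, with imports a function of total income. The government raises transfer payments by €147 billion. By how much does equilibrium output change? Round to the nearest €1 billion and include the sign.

+€122 billion

MPC = ΔC/ΔYd = (409.14 − 318)/(732 − 546) = 91.14/186 = 0.49.
The transfer change shifts disposable income by +€147 billion, so first-round consumption changes by c·ΔTR = 0.49 × (+€147 billion) = +€72.03 billion.
Expenditure multiplier = 1/(1 − c + m) = 1/(1 − 0.49 + 0.08) = 1/0.59 ≈ 1.695.
The transfer multiplier is c × k ≈ 0.831, so ΔY = k × (c·ΔTR) = (+€72.03 billion) / 0.59 ≈ +€122 billion.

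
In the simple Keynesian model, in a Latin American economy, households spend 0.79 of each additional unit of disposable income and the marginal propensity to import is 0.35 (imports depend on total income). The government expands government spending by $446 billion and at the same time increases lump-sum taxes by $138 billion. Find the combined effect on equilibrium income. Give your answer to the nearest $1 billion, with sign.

Expenditure multiplier = 1/(1 − c + m) = 1/(1 − 0.79 + 0.35) = 1/0.56 ≈ 1.786.
ΔG contributes k·ΔG = (+$446 billion) / 0.56 ≈ +$796.4 billion.
ΔT of +$138 billion changes first-round spending by −c·ΔT = −$109.02 billion, contributing k·(−c·ΔT) = (−$109.02 billion) / 0.56 ≈ −$194.7 billion.
Net ΔY = k(ΔG − c·ΔT) = (+$336.98 billion) / 0.56 ≈ +$602 billion.

+$602 billion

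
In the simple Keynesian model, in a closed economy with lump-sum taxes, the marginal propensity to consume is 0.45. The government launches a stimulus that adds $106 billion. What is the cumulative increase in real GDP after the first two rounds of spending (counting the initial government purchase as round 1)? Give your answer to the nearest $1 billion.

$154 billion

Round 1 adds ΔG = $106 billion; each later round is MPC = 0.45 times the previous.
After 2 rounds: 106 + 47.7 = ΔG·(1 − c^2)/(1 − c) = 106 × (1 − 0.2025)/0.55 ≈ $154 billion.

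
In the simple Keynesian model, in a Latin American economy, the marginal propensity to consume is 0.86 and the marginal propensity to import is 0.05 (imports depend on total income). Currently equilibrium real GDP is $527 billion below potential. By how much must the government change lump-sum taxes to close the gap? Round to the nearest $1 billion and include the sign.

Spending multiplier = 1/(1 − c + m) = 1/(1 − 0.86 + 0.05) = 1/0.19 ≈ 5.263.
Tax multiplier = −c·k = −0.86/0.19 ≈ −4.526. Need ΔY = +$527 billion, so ΔT = ΔY/(−c·k) = −(+$527 billion) × 0.19 / 0.86 ≈ −$116 billion.
The government should cut lump-sum taxes by $116 billion.

−$116 billion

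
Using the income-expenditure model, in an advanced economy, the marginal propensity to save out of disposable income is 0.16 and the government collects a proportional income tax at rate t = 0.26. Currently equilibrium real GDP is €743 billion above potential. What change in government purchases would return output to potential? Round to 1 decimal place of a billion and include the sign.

MPC = 1 − MPS = 1 − 0.16 = 0.84.
Spending multiplier = 1/(1 − c(1−t)) = 1/(1 − 0.84×0.74) = 1/0.3784 ≈ 2.643.
Need ΔY = −€743 billion, so ΔG = ΔY/k = (−€743 billion) × 0.3784 ≈ −€281.2 billion.
The government should cut government purchases by €281.2 billion.

−€281.2 billion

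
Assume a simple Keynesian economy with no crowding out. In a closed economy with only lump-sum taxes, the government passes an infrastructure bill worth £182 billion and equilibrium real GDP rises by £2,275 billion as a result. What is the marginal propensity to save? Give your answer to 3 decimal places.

Implied spending multiplier k = ΔY/ΔG = 2,275/182 = 12.5.
Since k = 1/(1 − MPC), MPC = 1 − 1/k = 1 − ΔG/ΔY = 1 − 182/2,275 = 0.920.
MPS = 1 − MPC = 0.080.

0.080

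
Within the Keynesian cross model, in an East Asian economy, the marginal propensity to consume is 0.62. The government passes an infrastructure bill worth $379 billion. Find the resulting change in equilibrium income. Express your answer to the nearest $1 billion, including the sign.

+$997 billion

Government-spending multiplier = 1/(1 − MPC) = 1/(1 − 0.62) = 1/0.38 ≈ 2.632.
ΔY = k × ΔG = (+$379 billion) / 0.38 ≈ +$997 billion.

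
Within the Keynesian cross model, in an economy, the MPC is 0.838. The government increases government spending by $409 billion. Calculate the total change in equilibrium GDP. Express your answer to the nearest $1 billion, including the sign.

Expenditure multiplier = 1/(1 − MPC) = 1/(1 − 0.838) = 1/0.162 ≈ 6.173.
ΔY = k × ΔG = (+$409 billion) / 0.162 ≈ +$2,525 billion.

+$2,525 billion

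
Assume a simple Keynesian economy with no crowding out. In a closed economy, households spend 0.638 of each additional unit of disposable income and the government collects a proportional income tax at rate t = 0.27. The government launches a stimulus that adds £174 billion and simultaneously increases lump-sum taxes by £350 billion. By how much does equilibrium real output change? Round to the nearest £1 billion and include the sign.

−£92 billion

Expenditure multiplier = 1/(1 − c(1−t)) = 1/(1 − 0.638×0.73) = 1/0.53426 ≈ 1.872.
ΔG contributes k·ΔG = (+£174 billion) / 0.53426 ≈ +£325.7 billion.
ΔT of +£350 billion changes first-round spending by −c·ΔT = −£223.3 billion, contributing k·(−c·ΔT) = (−£223.3 billion) / 0.53426 ≈ −£418 billion.
Net ΔY = k(ΔG − c·ΔT) = (−£49.3 billion) / 0.53426 ≈ −£92 billion.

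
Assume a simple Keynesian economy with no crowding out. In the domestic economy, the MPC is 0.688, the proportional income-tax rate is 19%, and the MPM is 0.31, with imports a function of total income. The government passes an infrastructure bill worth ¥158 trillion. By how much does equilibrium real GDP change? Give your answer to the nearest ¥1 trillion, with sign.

+¥210 trillion

Expenditure multiplier = 1/(1 − c(1−t) + m) = 1/(1 − 0.688×0.81 + 0.31) = 1/0.75272 ≈ 1.329.
ΔY = k × ΔG = (+¥158 trillion) / 0.75272 ≈ +¥210 trillion.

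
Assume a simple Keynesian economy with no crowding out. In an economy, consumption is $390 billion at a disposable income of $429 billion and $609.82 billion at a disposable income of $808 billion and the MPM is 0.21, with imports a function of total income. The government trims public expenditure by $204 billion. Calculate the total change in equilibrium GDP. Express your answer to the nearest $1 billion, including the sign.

−$324 billion

MPC = ΔC/ΔYd = (609.82 − 390)/(808 − 429) = 219.82/379 = 0.58.
Expenditure multiplier = 1/(1 − c + m) = 1/(1 − 0.58 + 0.21) = 1/0.63 ≈ 1.587.
ΔY = k × ΔG = (−$204 billion) / 0.63 ≈ −$324 billion.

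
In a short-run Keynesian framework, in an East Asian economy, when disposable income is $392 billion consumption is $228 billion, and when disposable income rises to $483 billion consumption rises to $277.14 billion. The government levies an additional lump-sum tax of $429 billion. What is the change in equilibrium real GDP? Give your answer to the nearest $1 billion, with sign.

−$504 billion

MPC = ΔC/ΔYd = (277.14 − 228)/(483 − 392) = 49.14/91 = 0.54.
A lump-sum tax change of +$429 billion shifts disposable income by −$429 billion; first-round consumption changes by −c × ΔT = −0.54 × (+$429 billion) = −$231.66 billion.
Expenditure multiplier = 1/(1 − MPC) = 1/(1 − 0.54) = 1/0.46 ≈ 2.174.
The tax multiplier is −c × k ≈ −1.174, so ΔY = k × (−c·ΔT) = (−$231.66 billion) / 0.46 ≈ −$504 billion.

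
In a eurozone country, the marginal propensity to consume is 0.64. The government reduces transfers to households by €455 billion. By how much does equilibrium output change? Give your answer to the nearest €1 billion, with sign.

−€809 billion

The transfer change shifts disposable income by −€455 billion, so first-round consumption changes by c·ΔTR = 0.64 × (−€455 billion) = −€291.2 billion.
Expenditure multiplier = 1/(1 − MPC) = 1/(1 − 0.64) = 1/0.36 ≈ 2.778.
The transfer multiplier is c × k ≈ 1.778, so ΔY = k × (c·ΔTR) = (−€291.2 billion) / 0.36 ≈ −€809 billion.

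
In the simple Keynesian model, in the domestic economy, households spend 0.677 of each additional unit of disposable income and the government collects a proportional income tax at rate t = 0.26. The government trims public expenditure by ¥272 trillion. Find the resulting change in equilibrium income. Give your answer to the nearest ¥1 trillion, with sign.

Government-spending multiplier = 1/(1 − c(1−t)) = 1/(1 − 0.677×0.74) = 1/0.49902 ≈ 2.004.
ΔY = k × ΔG = (−¥272 trillion) / 0.49902 ≈ −¥545 trillion.

−¥545 trillion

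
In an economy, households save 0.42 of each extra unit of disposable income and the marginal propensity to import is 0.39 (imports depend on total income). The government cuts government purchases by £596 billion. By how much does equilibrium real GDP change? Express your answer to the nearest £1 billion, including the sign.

MPC = 1 − MPS = 1 − 0.42 = 0.58.
Spending multiplier = 1/(1 − c + m) = 1/(1 − 0.58 + 0.39) = 1/0.81 ≈ 1.235.
ΔY = k × ΔG = (−£596 billion) / 0.81 ≈ −£736 billion.

−£736 billion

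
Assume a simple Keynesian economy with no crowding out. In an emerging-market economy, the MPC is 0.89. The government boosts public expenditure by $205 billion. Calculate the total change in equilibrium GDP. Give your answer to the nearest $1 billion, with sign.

Expenditure multiplier = 1/(1 − MPC) = 1/(1 − 0.89) = 1/0.11 ≈ 9.091.
ΔY = k × ΔG = (+$205 billion) / 0.11 ≈ +$1,864 billion.

+$1,864 billion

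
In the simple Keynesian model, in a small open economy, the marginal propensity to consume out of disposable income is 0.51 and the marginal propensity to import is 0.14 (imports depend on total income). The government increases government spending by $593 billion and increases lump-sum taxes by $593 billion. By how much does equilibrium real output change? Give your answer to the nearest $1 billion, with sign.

+$461 billion

Expenditure multiplier = 1/(1 − c + m) = 1/(1 − 0.51 + 0.14) = 1/0.63 ≈ 1.587.
ΔG contributes k·ΔG = (+$593 billion) / 0.63 ≈ +$941.3 billion.
ΔT of +$593 billion changes first-round spending by −c·ΔT = −$302.43 billion, contributing k·(−c·ΔT) = (−$302.43 billion) / 0.63 ≈ −$480 billion.
Net ΔY = k(ΔG − c·ΔT) = (+$290.57 billion) / 0.63 ≈ +$461 billion.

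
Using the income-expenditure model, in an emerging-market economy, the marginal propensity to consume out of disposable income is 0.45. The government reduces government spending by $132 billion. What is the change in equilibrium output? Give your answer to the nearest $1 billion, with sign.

Spending multiplier = 1/(1 − MPC) = 1/(1 − 0.45) = 1/0.55 ≈ 1.818.
ΔY = k × ΔG = (−$132 billion) / 0.55 = −$240 billion.

−$240 billion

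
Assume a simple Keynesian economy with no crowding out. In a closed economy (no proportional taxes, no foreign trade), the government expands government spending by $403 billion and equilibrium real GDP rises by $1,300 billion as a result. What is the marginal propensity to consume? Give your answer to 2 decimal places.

0.69

Implied spending multiplier k = ΔY/ΔG = 1,300/403 ≈ 3.2258.
Since k = 1/(1 − MPC), MPC = 1 − 1/k = 1 − ΔG/ΔY = 1 − 403/1,300 = 0.69.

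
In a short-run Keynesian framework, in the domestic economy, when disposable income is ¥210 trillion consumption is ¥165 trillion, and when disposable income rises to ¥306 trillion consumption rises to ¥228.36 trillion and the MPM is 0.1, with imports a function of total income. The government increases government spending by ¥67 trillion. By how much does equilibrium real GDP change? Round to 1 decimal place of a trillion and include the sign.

MPC = ΔC/ΔYd = (228.36 − 165)/(306 − 210) = 63.36/96 = 0.66.
Expenditure multiplier = 1/(1 − c + m) = 1/(1 − 0.66 + 0.1) = 1/0.44 ≈ 2.273.
ΔY = k × ΔG = (+¥67 trillion) / 0.44 ≈ +¥152.3 trillion.

+¥152.3 trillion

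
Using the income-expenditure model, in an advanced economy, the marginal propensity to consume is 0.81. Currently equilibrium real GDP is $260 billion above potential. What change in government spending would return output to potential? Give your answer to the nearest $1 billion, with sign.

−$49 billion

Spending multiplier = 1/(1 − MPC) = 1/(1 − 0.81) = 1/0.19 ≈ 5.263.
Need ΔY = −$260 billion, so ΔG = ΔY/k = (−$260 billion) × 0.19 ≈ −$49 billion.
The government should cut government spending by $49 billion.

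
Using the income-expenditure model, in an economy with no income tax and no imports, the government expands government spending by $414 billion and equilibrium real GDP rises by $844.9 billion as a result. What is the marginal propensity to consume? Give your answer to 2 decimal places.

0.51

Implied spending multiplier k = ΔY/ΔG = 844.9/414 ≈ 2.0408.
Since k = 1/(1 − MPC), MPC = 1 − 1/k = 1 − ΔG/ΔY = 1 − 414/844.9 ≈ 0.51.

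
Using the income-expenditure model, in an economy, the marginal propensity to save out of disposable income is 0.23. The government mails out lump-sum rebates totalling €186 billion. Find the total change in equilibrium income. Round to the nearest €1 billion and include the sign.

+€623 billion

MPC = 1 − MPS = 1 − 0.23 = 0.77.
A lump-sum tax change of −€186 billion shifts disposable income by +€186 billion; first-round consumption changes by −c × ΔT = −0.77 × (−€186 billion) = +€143.22 billion.
Expenditure multiplier = 1/(1 − MPC) = 1/(1 − 0.77) = 1/0.23 ≈ 4.348.
The tax multiplier is −c × k ≈ −3.348, so ΔY = k × (−c·ΔT) = (+€143.22 billion) / 0.23 ≈ +€623 billion.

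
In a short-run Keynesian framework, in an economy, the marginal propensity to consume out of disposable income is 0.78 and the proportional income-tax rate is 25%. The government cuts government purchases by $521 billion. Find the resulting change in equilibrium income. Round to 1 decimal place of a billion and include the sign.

Expenditure multiplier = 1/(1 − c(1−t)) = 1/(1 − 0.78×0.75) = 1/0.415 ≈ 2.41.
ΔY = k × ΔG = (−$521 billion) / 0.415 ≈ −$1,255.4 billion.

−$1,255.4 billion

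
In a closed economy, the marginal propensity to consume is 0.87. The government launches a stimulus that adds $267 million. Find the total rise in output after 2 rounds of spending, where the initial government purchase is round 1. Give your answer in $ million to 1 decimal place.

$499.3 million

Round 1 adds ΔG = $267 million; each later round is MPC = 0.87 times the previous.
After 2 rounds: 267 + 232.29 = ΔG·(1 − c^2)/(1 − c) = 267 × (1 − 0.7569)/0.13 ≈ $499.3 million.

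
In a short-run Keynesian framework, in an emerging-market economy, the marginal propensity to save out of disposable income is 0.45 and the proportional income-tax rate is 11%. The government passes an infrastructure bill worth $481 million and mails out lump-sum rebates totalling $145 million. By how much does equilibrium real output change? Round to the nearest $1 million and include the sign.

+$1,098 million

MPC = 1 − MPS = 1 − 0.45 = 0.55.
Expenditure multiplier = 1/(1 − c(1−t)) = 1/(1 − 0.55×0.89) = 1/0.5105 ≈ 1.959.
ΔG contributes k·ΔG = (+$481 million) / 0.5105 ≈ +$942.2 million.
ΔT of −$145 million changes first-round spending by −c·ΔT = +$79.75 million, contributing k·(−c·ΔT) = (+$79.75 million) / 0.5105 ≈ +$156.2 million.
Net ΔY = k(ΔG − c·ΔT) = (+$560.75 million) / 0.5105 ≈ +$1,098 million.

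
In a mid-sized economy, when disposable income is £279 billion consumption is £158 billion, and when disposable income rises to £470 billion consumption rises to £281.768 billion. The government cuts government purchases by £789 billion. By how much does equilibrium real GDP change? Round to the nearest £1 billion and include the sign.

−£2,241 billion

MPC = ΔC/ΔYd = (281.768 − 158)/(470 − 279) = 123.768/191 = 0.648.
Spending multiplier = 1/(1 − MPC) = 1/(1 − 0.648) = 1/0.352 ≈ 2.841.
ΔY = k × ΔG = (−£789 billion) / 0.352 ≈ −£2,241 billion.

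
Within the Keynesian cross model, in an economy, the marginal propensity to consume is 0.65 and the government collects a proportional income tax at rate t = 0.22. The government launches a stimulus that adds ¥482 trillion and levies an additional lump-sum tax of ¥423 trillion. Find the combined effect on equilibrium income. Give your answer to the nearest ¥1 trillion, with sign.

Expenditure multiplier = 1/(1 − c(1−t)) = 1/(1 − 0.65×0.78) = 1/0.493 ≈ 2.028.
ΔG contributes k·ΔG = (+¥482 trillion) / 0.493 ≈ +¥977.7 trillion.
ΔT of +¥423 trillion changes first-round spending by −c·ΔT = −¥274.95 trillion, contributing k·(−c·ΔT) = (−¥274.95 trillion) / 0.493 ≈ −¥557.7 trillion.
Net ΔY = k(ΔG − c·ΔT) = (+¥207.05 trillion) / 0.493 ≈ +¥420 trillion.

+¥420 trillion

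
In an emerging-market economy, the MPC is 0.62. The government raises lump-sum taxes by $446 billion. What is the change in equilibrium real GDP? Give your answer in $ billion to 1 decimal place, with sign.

A lump-sum tax change of +$446 billion shifts disposable income by −$446 billion; first-round consumption changes by −c × ΔT = −0.62 × (+$446 billion) = −$276.52 billion.
Expenditure multiplier = 1/(1 − MPC) = 1/(1 − 0.62) = 1/0.38 ≈ 2.632.
The tax multiplier is −c × k ≈ −1.632, so ΔY = k × (−c·ΔT) = (−$276.52 billion) / 0.38 ≈ −$727.7 billion.

−$727.7 billion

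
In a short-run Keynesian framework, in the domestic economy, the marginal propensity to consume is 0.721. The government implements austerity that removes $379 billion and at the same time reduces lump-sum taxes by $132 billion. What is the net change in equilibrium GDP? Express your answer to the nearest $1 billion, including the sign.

−$1,017 billion

Expenditure multiplier = 1/(1 − MPC) = 1/(1 − 0.721) = 1/0.279 ≈ 3.584.
ΔG contributes k·ΔG = (−$379 billion) / 0.279 ≈ −$1,358.4 billion.
ΔT of −$132 billion changes first-round spending by −c·ΔT = +$95.172 billion, contributing k·(−c·ΔT) = (+$95.172 billion) / 0.279 ≈ +$341.1 billion.
Net ΔY = k(ΔG − c·ΔT) = (−$283.828 billion) / 0.279 ≈ −$1,017 billion.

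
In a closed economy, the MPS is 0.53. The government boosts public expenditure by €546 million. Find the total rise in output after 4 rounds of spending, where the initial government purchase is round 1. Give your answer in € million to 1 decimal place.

MPC = 1 − MPS = 1 − 0.53 = 0.47.
Round 1 adds ΔG = €546 million; each later round is MPC = 0.47 times the previous.
After 4 rounds: 546 + 256.62 + 120.6114 + 56.687358 = ΔG·(1 − c^4)/(1 − c) = 546 × (1 − 0.04879681)/0.53 ≈ €979.9 million.

€979.9 million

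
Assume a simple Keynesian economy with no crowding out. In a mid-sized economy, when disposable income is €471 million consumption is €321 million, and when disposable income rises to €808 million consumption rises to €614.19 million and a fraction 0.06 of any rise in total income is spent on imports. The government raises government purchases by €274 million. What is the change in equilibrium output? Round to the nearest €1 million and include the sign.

MPC = ΔC/ΔYd = (614.19 − 321)/(808 − 471) = 293.19/337 = 0.87.
Government-spending multiplier = 1/(1 − c + m) = 1/(1 − 0.87 + 0.06) = 1/0.19 ≈ 5.263.
ΔY = k × ΔG = (+€274 million) / 0.19 ≈ +€1,442 million.

+€1,442 million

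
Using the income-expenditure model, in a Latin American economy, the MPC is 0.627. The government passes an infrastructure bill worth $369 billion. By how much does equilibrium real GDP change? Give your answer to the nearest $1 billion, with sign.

+$989 billion

Government-spending multiplier = 1/(1 − MPC) = 1/(1 − 0.627) = 1/0.373 ≈ 2.681.
ΔY = k × ΔG = (+$369 billion) / 0.373 ≈ +$989 billion.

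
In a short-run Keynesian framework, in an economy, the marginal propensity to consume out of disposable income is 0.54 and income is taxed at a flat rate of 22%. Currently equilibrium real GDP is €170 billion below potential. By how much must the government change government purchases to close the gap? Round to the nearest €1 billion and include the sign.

Spending multiplier = 1/(1 − c(1−t)) = 1/(1 − 0.54×0.78) = 1/0.5788 ≈ 1.728.
Need ΔY = +€170 billion, so ΔG = ΔY/k = (+€170 billion) × 0.5788 ≈ +€98 billion.
The government should increase government purchases by €98 billion.

+€98 billion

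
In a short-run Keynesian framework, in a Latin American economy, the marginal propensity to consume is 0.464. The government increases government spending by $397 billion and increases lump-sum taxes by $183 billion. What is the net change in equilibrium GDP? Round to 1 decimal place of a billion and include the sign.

+$582.3 billion

Expenditure multiplier = 1/(1 − MPC) = 1/(1 − 0.464) = 1/0.536 ≈ 1.866.
ΔG contributes k·ΔG = (+$397 billion) / 0.536 ≈ +$740.7 billion.
ΔT of +$183 billion changes first-round spending by −c·ΔT = −$84.912 billion, contributing k·(−c·ΔT) = (−$84.912 billion) / 0.536 ≈ −$158.4 billion.
Net ΔY = k(ΔG − c·ΔT) = (+$312.088 billion) / 0.536 ≈ +$582.3 billion.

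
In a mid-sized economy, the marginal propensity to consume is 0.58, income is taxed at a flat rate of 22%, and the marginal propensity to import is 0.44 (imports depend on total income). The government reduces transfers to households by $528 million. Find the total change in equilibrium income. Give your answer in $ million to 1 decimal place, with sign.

−$310.1 million

The transfer change shifts disposable income by −$528 million, so first-round consumption changes by c·ΔTR = 0.58 × (−$528 million) = −$306.24 million.
Expenditure multiplier = 1/(1 − c(1−t) + m) = 1/(1 − 0.58×0.78 + 0.44) = 1/0.9876 ≈ 1.013.
The transfer multiplier is c × k ≈ 0.587, so ΔY = k × (c·ΔTR) = (−$306.24 million) / 0.9876 ≈ −$310.1 million.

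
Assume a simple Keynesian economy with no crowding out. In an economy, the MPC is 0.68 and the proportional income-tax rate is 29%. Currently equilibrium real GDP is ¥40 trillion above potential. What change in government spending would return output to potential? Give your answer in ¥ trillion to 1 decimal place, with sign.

−¥20.7 trillion

Spending multiplier = 1/(1 − c(1−t)) = 1/(1 − 0.68×0.71) = 1/0.5172 ≈ 1.933.
Need ΔY = −¥40 trillion, so ΔG = ΔY/k = (−¥40 trillion) × 0.5172 ≈ −¥20.7 trillion.
The government should cut government spending by ¥20.7 trillion.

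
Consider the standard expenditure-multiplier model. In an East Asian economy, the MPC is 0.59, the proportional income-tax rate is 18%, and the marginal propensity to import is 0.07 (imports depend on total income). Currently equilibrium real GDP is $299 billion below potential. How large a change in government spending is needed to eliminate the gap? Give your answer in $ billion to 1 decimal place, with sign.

+$175.3 billion

Spending multiplier = 1/(1 − c(1−t) + m) = 1/(1 − 0.59×0.82 + 0.07) = 1/0.5862 ≈ 1.706.
Need ΔY = +$299 billion, so ΔG = ΔY/k = (+$299 billion) × 0.5862 ≈ +$175.3 billion.
The government should increase government spending by $175.3 billion.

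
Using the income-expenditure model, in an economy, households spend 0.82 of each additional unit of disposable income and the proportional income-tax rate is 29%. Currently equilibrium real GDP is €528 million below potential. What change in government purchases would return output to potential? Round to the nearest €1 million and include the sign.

Spending multiplier = 1/(1 − c(1−t)) = 1/(1 − 0.82×0.71) = 1/0.4178 ≈ 2.393.
Need ΔY = +€528 million, so ΔG = ΔY/k = (+€528 million) × 0.4178 ≈ +€221 million.
The government should increase government purchases by €221 million.

+€221 million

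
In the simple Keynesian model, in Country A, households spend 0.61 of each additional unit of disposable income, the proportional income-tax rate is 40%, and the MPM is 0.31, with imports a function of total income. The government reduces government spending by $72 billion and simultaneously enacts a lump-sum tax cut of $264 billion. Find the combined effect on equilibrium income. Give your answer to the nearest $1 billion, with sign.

Expenditure multiplier = 1/(1 − c(1−t) + m) = 1/(1 − 0.61×0.6 + 0.31) = 1/0.944 ≈ 1.059.
ΔG contributes k·ΔG = (−$72 billion) / 0.944 ≈ −$76.3 billion.
ΔT of −$264 billion changes first-round spending by −c·ΔT = +$161.04 billion, contributing k·(−c·ΔT) = (+$161.04 billion) / 0.944 ≈ +$170.6 billion.
Net ΔY = k(ΔG − c·ΔT) = (+$89.04 billion) / 0.944 ≈ +$94 billion.

+$94 billion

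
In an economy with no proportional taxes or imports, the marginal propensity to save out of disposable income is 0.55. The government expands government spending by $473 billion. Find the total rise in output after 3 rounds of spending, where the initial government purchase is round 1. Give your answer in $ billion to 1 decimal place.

$781.6 billion

MPC = 1 − MPS = 1 − 0.55 = 0.45.
Round 1 adds ΔG = $473 billion; each later round is MPC = 0.45 times the previous.
After 3 rounds: 473 + 212.85 + 95.7825 = ΔG·(1 − c^3)/(1 − c) = 473 × (1 − 0.091125)/0.55 ≈ $781.6 billion.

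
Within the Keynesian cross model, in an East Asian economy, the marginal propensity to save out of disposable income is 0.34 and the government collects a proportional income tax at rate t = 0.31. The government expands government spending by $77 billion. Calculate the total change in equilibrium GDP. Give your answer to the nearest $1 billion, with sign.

MPC = 1 − MPS = 1 − 0.34 = 0.66.
Spending multiplier = 1/(1 − c(1−t)) = 1/(1 − 0.66×0.69) = 1/0.5446 ≈ 1.836.
ΔY = k × ΔG = (+$77 billion) / 0.5446 ≈ +$141 billion.

+$141 billion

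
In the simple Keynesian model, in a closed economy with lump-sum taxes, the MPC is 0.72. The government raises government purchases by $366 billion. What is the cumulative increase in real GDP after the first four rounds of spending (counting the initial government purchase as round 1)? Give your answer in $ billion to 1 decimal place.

Round 1 adds ΔG = $366 billion; each later round is MPC = 0.72 times the previous.
After 4 rounds: 366 + 263.52 + 189.7344 + 136.608768 = ΔG·(1 − c^4)/(1 − c) = 366 × (1 − 0.26873856)/0.28 ≈ $955.9 billion.

$955.9 billion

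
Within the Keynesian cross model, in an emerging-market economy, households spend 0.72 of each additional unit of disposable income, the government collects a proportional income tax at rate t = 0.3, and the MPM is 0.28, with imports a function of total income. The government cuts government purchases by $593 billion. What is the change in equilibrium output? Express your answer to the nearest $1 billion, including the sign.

Spending multiplier = 1/(1 − c(1−t) + m) = 1/(1 − 0.72×0.7 + 0.28) = 1/0.776 ≈ 1.289.
ΔY = k × ΔG = (−$593 billion) / 0.776 ≈ −$764 billion.

−$764 billion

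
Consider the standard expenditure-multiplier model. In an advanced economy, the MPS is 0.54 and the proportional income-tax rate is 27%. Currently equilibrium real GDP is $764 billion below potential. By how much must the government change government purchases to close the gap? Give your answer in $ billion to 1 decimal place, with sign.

+$507.4 billion

MPC = 1 − MPS = 1 − 0.54 = 0.46.
Spending multiplier = 1/(1 − c(1−t)) = 1/(1 − 0.46×0.73) = 1/0.6642 ≈ 1.506.
Need ΔY = +$764 billion, so ΔG = ΔY/k = (+$764 billion) × 0.6642 ≈ +$507.4 billion.
The government should increase government purchases by $507.4 billion.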